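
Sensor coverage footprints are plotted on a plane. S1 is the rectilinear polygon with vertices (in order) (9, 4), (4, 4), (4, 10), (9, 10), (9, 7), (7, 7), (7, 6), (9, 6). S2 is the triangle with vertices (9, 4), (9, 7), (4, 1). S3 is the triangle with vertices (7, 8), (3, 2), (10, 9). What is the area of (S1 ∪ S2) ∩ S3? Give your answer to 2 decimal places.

5.50

The region (S1 ∪ S2) ∩ S3 is the polygon with vertices (9,8), (8,7), (7,7), (7,6), (5,4), (4.333,4), (7,8), (9,8.667).
By the shoelace formula its area is 5.50.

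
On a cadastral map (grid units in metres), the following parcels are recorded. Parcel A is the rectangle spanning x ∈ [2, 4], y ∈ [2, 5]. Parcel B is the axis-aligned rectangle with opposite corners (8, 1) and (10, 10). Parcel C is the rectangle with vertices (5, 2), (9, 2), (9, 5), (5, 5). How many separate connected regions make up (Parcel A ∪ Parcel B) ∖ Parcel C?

2

(Parcel A ∪ Parcel B) ∖ Parcel C splits into 2 disjoint pieces (area 6, area 15).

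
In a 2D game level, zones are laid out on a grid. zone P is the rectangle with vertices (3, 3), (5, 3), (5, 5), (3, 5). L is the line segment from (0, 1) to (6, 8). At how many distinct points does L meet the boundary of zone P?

The segment meets the boundary at (3.429,5), (3,4.5).

2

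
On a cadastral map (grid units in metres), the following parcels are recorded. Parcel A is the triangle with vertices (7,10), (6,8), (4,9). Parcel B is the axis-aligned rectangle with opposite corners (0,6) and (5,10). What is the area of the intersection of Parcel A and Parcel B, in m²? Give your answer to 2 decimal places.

0.42

The intersection is the polygon with vertices (4,9), (5,9.333), (5,8.5).
By the shoelace formula its area is 0.42.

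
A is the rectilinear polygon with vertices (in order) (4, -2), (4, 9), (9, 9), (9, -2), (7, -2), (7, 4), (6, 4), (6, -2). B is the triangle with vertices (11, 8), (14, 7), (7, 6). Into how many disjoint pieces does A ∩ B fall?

1

A ∩ B is a single connected region.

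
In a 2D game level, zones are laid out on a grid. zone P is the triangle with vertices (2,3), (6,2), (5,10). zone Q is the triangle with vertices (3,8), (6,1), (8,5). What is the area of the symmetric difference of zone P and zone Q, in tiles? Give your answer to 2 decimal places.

16.66

|zone P| = 15.5, |zone Q| = 13, |zone P∩zone Q| = 5.9179.
|zone P △ zone Q| = |zone P| + |zone Q| − 2·|zone P∩zone Q| = 15.5 + 13 − 11.8358 = 16.66.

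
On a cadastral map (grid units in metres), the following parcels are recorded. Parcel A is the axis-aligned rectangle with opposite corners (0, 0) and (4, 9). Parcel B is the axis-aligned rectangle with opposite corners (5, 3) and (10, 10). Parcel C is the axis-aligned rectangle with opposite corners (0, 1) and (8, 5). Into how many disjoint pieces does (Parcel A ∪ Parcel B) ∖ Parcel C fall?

(Parcel A ∪ Parcel B) ∖ Parcel C splits into 3 disjoint pieces (area 4, area 16, area 29).

3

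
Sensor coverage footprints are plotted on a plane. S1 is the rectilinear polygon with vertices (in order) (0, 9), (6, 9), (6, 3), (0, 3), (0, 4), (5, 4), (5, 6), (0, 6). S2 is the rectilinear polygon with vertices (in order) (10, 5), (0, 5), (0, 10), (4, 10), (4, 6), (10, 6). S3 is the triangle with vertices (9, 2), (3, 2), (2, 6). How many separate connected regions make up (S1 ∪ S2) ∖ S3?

2

(S1 ∪ S2) ∖ S3 splits into 2 disjoint pieces (area 32.25, area 2.625).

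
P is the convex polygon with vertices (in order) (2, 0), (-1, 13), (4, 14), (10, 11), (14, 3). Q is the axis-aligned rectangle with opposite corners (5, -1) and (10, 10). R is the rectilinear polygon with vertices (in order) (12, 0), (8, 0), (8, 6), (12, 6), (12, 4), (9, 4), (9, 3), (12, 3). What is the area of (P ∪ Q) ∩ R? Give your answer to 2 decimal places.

|P ∪ Q| = 144.875.
|(P ∪ Q) ∩ R| = 16.50.

16.50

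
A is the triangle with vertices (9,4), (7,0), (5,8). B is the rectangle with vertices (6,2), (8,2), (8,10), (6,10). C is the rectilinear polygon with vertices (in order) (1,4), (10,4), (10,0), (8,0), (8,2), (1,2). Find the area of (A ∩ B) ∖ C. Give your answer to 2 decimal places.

|A ∩ B| = 7.5.
|(A ∩ B) ∩ C| = 3.5.
|(A ∩ B) ∖ C| = 7.5 − 3.5 = 4.00.

4.00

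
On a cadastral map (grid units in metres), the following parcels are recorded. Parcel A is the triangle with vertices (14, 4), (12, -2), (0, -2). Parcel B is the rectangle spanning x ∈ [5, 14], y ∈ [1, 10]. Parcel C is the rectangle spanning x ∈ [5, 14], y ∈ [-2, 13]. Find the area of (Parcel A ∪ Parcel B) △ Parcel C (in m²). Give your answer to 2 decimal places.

|Parcel A ∪ Parcel B| = 108.
|(Parcel A ∪ Parcel B) ∩ Parcel C| = 102.6429.
|(Parcel A ∪ Parcel B) △ Parcel C| = 108 + 135 − 205.2857 = 37.71.

37.71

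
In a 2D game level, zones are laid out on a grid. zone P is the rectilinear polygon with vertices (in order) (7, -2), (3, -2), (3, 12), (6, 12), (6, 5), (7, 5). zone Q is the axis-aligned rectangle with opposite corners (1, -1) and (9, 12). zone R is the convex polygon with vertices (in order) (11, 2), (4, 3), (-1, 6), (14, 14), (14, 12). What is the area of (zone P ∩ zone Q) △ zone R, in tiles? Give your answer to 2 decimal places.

93.71

|zone P ∩ zone Q| = 45.
|(zone P ∩ zone Q) ∩ zone R| = 20.1429.
|(zone P ∩ zone Q) △ zone R| = 45 + 89 − 40.2857 = 93.71.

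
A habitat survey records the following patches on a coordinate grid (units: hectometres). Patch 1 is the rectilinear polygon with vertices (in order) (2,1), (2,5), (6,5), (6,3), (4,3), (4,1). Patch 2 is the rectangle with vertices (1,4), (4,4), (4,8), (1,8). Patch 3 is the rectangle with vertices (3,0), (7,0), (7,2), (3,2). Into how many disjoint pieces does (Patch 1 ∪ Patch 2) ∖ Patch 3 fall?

(Patch 1 ∪ Patch 2) ∖ Patch 3 is a single connected region.

1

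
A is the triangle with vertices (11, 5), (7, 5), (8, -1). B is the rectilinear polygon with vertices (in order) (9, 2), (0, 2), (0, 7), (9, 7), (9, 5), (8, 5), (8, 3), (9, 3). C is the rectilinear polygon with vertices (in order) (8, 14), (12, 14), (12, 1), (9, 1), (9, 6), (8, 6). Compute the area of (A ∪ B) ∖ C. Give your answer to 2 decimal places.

|A ∪ B| = 51.75.
|(A ∪ B) ∩ C| = 5.
|(A ∪ B) ∖ C| = 51.75 − 5 = 46.75.

46.75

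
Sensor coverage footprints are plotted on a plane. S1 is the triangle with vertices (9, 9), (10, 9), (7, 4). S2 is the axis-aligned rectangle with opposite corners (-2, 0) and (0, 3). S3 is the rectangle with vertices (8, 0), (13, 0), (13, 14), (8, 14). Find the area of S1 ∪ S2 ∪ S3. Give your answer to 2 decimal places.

By inclusion–exclusion:
Individual areas: |S1| = 2.5, |S2| = 6, |S3| = 70.
|S1∩S2| = 0.
|S1∩S3| = 2.0833.
|S2∩S3| = 0 (no overlap).
|S1∩S2∩S3| = 0.
|S1 ∪ S2 ∪ S3| = 78.5 − 2.0833 + 0 = 76.42.

76.42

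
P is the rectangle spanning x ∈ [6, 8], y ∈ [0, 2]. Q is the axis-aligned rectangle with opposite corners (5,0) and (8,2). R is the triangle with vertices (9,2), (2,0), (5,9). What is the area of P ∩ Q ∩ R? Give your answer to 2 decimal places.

The intersection is the polygon with vertices (6,2), (8,2), (8,1.714), (6,1.143).
By the shoelace formula its area is 1.14.

1.14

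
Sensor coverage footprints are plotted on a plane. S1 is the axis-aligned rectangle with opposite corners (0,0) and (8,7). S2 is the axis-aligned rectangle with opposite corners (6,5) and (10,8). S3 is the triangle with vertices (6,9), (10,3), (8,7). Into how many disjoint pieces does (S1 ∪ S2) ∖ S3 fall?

2

(S1 ∪ S2) ∖ S3 splits into 2 disjoint pieces (area 57, area 5.5).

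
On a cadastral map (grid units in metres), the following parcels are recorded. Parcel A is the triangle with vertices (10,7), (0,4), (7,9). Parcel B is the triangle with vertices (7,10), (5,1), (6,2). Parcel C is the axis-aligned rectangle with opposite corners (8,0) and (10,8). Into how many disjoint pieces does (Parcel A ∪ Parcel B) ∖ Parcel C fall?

(Parcel A ∪ Parcel B) ∖ Parcel C is a single connected region.

1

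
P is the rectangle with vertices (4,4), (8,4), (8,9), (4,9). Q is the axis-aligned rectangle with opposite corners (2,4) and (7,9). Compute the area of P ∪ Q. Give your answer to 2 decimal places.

30.00

By inclusion–exclusion:
Individual areas: |P| = 20, |Q| = 25.
|P∩Q|: x∈[4,7], y∈[4,9] → 3·5 = 15.
|P ∪ Q| = 45 − 15 = 30.00.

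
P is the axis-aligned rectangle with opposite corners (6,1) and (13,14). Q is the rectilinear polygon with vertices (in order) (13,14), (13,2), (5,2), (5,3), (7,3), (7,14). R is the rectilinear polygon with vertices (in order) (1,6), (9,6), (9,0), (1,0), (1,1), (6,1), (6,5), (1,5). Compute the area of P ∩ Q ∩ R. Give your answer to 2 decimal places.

9.00

The intersection is the polygon with vertices (6,2), (6,3), (7,3), (7,6), (9,6), (9,2).
By the shoelace formula its area is 9.00.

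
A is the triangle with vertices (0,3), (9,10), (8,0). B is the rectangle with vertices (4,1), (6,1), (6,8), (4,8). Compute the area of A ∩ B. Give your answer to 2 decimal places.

The intersection is the polygon with vertices (6,7.667), (6,1), (5.333,1), (4,1.5), (4,6.111).
By the shoelace formula its area is 11.44.

11.44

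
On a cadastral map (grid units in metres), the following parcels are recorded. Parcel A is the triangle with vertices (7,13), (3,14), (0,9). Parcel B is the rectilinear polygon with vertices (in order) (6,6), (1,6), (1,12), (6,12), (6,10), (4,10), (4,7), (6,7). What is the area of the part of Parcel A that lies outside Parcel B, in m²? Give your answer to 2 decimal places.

6.87

|Parcel A| = 11.5, |Parcel A∩Parcel B| = 4.6274.
|Parcel A ∖ Parcel B| = |Parcel A| − |Parcel A∩Parcel B| = 11.5 − 4.6274 = 6.87.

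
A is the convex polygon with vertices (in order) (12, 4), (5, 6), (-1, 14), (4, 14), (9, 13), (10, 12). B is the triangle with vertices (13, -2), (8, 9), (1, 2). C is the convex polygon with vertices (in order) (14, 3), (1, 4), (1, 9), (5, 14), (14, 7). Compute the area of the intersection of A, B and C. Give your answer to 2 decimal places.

9.67

The intersection is the polygon with vertices (8,9), (10.015,4.567), (5,6).
By the shoelace formula its area is 9.67.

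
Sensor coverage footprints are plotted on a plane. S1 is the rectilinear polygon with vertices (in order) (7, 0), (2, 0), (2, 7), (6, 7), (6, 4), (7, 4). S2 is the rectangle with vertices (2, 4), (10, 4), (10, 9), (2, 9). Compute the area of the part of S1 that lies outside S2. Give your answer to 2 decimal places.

20.00

|S1| = 32, |S1∩S2| = 12.
|S1 ∖ S2| = |S1| − |S1∩S2| = 32 − 12 = 20.00.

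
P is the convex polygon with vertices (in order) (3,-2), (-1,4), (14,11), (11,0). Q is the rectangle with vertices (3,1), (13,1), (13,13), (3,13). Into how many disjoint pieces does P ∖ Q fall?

2

P ∖ Q splits into 2 disjoint pieces (area 31.8697, area 1.6).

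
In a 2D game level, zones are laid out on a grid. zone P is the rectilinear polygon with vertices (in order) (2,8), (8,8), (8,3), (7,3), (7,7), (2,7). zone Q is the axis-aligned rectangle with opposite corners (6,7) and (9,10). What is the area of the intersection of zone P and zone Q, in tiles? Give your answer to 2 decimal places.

The intersection is the polygon with vertices (8,8), (8,7), (7,7), (6,7), (6,8).
By the shoelace formula its area is 2.00.

2.00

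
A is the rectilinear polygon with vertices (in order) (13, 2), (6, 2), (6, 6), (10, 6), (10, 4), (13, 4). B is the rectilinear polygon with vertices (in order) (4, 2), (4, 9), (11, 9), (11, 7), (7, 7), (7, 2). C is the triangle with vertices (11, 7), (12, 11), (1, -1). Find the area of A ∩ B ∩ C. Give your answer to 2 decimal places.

The intersection is the polygon with vertices (6,4.455), (7,5.545), (7,3.8), (6,3).
By the shoelace formula its area is 1.60.

1.60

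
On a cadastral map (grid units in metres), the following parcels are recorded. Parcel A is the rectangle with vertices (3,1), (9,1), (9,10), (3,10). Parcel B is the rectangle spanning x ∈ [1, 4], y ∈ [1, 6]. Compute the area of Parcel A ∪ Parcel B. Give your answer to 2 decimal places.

64.00

By inclusion–exclusion:
Individual areas: |Parcel A| = 54, |Parcel B| = 15.
|Parcel A∩Parcel B|: x∈[3,4], y∈[1,6] → 1·5 = 5.
|Parcel A ∪ Parcel B| = 69 − 5 = 64.00.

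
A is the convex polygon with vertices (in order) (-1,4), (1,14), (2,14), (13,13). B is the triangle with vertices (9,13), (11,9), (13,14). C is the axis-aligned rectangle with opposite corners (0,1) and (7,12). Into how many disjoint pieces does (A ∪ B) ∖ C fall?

2

(A ∪ B) ∖ C splits into 2 disjoint pieces (area 29.1225, area 2.1786).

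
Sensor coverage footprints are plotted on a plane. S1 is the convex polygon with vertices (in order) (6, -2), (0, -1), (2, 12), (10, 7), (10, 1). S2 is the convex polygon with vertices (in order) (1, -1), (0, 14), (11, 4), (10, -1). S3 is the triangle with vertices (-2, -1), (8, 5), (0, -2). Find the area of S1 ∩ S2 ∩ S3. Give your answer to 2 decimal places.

6.83

The intersection is the polygon with vertices (1,-1), (0.885,0.731), (8,5), (1.143,-1).
By the shoelace formula its area is 6.83.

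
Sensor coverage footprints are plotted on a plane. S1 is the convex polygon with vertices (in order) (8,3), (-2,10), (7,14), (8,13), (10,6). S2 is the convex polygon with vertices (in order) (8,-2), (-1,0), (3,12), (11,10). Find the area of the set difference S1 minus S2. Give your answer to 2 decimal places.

20.07

|S1| = 66.5, |S1∩S2| = 46.434.
|S1 ∖ S2| = |S1| − |S1∩S2| = 66.5 − 46.434 = 20.07.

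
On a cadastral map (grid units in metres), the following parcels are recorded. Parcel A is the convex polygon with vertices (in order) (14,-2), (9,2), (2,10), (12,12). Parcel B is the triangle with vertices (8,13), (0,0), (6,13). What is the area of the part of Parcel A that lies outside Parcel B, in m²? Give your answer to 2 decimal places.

73.56

|Parcel A| = 78, |Parcel A∩Parcel B| = 4.4437.
|Parcel A ∖ Parcel B| = |Parcel A| − |Parcel A∩Parcel B| = 78 − 4.4437 = 73.56.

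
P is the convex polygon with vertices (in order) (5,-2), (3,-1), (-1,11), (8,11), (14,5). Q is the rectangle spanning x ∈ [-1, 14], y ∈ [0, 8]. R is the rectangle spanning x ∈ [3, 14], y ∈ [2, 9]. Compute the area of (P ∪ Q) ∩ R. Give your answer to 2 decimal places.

73.50

The region (P ∪ Q) ∩ R is the polygon with vertices (11,8), (14,8), (14,5), (14,2), (3,2), (3,9), (10,9).
By the shoelace formula its area is 73.50.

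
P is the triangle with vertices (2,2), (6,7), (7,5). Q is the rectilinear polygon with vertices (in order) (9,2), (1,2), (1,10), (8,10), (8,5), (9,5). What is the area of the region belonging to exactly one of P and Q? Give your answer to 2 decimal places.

|P| = 6.5, |Q| = 59, |P∩Q| = 6.5.
|P △ Q| = |P| + |Q| − 2·|P∩Q| = 6.5 + 59 − 13 = 52.50.

52.50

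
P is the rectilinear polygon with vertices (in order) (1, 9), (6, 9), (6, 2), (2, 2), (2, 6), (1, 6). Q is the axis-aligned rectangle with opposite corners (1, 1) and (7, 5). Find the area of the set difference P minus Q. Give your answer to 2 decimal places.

|P| = 31, |P∩Q| = 12.
|P ∖ Q| = |P| − |P∩Q| = 31 − 12 = 19.00.

19.00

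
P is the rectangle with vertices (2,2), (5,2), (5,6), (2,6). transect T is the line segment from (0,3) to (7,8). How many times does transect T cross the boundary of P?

The segment meets the boundary at (4.2,6), (2,4.429).

2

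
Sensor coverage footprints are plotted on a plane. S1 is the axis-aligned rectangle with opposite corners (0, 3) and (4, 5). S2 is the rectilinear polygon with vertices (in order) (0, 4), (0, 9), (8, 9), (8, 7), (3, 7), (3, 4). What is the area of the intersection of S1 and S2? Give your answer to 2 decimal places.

The intersection is the polygon with vertices (3,5), (3,4), (0,4), (0,5).
By the shoelace formula its area is 3.00.

3.00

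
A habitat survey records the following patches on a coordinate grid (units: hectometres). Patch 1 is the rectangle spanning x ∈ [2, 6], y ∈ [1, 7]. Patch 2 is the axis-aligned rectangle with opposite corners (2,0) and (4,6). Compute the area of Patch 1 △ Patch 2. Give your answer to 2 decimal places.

|Patch 1∩Patch 2|: x∈[2,4], y∈[1,6] → 2·5 = 10.
|Patch 1 △ Patch 2| = |Patch 1| + |Patch 2| − 2·|Patch 1∩Patch 2| = 24 + 12 − 20 = 16.00.

16.00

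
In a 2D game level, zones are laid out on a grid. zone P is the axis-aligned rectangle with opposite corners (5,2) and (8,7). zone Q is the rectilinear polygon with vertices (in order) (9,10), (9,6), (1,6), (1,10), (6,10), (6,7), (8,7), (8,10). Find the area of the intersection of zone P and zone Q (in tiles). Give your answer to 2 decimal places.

3.00

The intersection is the polygon with vertices (8,6), (5,6), (5,7), (6,7), (8,7).
By the shoelace formula its area is 3.00.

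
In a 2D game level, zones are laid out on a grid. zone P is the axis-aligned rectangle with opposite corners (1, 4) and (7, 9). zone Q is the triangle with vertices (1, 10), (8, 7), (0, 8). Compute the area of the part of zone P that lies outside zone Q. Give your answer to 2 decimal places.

|zone P| = 30, |zone P∩zone Q| = 6.119.
|zone P ∖ zone Q| = |zone P| − |zone P∩zone Q| = 30 − 6.119 = 23.88.

23.88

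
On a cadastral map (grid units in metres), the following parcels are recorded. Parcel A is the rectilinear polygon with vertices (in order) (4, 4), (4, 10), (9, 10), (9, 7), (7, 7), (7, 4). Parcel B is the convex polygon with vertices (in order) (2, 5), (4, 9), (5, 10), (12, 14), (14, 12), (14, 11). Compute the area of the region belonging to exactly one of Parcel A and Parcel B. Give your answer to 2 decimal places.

35.00

|Parcel A| = 24, |Parcel B| = 37.5, |Parcel A∩Parcel B| = 13.25.
|Parcel A △ Parcel B| = |Parcel A| + |Parcel B| − 2·|Parcel A∩Parcel B| = 24 + 37.5 − 26.5 = 35.00.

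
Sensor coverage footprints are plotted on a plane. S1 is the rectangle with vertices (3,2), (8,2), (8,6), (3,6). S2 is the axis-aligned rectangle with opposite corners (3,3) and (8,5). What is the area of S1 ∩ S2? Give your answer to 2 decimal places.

10.00

|S1∩S2|: x∈[3,8], y∈[3,5] → 5·2 = 10.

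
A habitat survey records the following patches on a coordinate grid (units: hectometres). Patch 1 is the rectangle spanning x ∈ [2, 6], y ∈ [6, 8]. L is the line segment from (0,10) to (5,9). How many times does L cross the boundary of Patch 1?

The segment lies entirely outside Patch 1 and never meets its boundary.

0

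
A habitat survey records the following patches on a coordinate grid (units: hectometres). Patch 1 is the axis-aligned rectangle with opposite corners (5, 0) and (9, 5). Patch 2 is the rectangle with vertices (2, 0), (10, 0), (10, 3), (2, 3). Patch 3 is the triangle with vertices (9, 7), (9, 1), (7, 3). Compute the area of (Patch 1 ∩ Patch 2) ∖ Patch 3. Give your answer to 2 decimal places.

|Patch 1 ∩ Patch 2| = 12.
|(Patch 1 ∩ Patch 2) ∩ Patch 3| = 2.
|(Patch 1 ∩ Patch 2) ∖ Patch 3| = 12 − 2 = 10.00.

10.00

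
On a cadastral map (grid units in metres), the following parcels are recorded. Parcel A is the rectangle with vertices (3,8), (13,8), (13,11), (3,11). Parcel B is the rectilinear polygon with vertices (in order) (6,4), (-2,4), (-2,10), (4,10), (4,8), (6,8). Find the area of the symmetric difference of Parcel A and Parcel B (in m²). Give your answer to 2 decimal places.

|Parcel A| = 30, |Parcel B| = 44, |Parcel A∩Parcel B| = 2.
|Parcel A △ Parcel B| = |Parcel A| + |Parcel B| − 2·|Parcel A∩Parcel B| = 30 + 44 − 4 = 70.00.

70.00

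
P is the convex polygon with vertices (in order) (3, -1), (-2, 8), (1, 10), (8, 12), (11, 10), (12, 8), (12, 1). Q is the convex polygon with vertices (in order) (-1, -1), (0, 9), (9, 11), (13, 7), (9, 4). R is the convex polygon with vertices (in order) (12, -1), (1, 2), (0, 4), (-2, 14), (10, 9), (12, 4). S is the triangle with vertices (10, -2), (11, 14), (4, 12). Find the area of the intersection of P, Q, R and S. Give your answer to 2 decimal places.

24.54

The intersection is the polygon with vertices (6.522,10.449), (10,9), (10.595,7.513), (10.443,5.082), (9,4), (7.706,3.353), (4.826,10.072).
By the shoelace formula its area is 24.54.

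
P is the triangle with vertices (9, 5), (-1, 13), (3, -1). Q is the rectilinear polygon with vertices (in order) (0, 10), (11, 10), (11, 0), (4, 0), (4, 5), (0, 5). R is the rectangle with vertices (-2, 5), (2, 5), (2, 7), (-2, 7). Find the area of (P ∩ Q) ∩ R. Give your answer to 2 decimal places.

The region (P ∩ Q) ∩ R is the polygon with vertices (1.286,5), (0.714,7), (2,7), (2,5).
By the shoelace formula its area is 2.00.

2.00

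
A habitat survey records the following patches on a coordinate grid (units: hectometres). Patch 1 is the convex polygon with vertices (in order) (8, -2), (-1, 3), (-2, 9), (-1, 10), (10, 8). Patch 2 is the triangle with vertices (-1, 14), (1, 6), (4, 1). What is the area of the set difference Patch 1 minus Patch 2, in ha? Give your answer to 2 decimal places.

|Patch 1| = 92, |Patch 1∩Patch 2| = 5.787.
|Patch 1 ∖ Patch 2| = |Patch 1| − |Patch 1∩Patch 2| = 92 − 5.787 = 86.21.

86.21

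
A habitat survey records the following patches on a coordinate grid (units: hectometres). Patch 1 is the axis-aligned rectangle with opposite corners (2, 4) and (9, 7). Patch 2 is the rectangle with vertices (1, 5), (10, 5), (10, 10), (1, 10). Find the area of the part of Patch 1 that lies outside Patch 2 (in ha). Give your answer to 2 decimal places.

|Patch 1∩Patch 2|: x∈[2,9], y∈[5,7] → 7·2 = 14.
|Patch 1| = 21.
|Patch 1 ∖ Patch 2| = |Patch 1| − |Patch 1∩Patch 2| = 21 − 14 = 7.00.

7.00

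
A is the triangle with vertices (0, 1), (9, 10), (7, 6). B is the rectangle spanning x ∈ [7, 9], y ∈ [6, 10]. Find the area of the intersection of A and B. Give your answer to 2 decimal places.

2.00

The intersection is the polygon with vertices (9,10), (7,6), (7,8).
By the shoelace formula its area is 2.00.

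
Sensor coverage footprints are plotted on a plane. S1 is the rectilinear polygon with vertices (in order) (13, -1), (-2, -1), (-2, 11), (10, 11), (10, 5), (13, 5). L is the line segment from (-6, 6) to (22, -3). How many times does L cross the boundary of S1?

2

The segment meets the boundary at (13,-0.107), (-2,4.714).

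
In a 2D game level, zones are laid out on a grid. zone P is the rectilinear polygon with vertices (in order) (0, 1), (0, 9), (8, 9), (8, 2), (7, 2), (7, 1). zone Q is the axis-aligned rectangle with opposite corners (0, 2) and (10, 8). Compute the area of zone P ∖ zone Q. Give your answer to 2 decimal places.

15.00

|zone P| = 63, |zone P∩zone Q| = 48.
|zone P ∖ zone Q| = |zone P| − |zone P∩zone Q| = 63 − 48 = 15.00.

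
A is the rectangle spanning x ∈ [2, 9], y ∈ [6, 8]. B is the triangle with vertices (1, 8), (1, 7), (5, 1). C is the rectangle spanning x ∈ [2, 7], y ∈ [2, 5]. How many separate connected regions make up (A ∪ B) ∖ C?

2

(A ∪ B) ∖ C splits into 2 disjoint pieces (area 15.2202, area 0.0476).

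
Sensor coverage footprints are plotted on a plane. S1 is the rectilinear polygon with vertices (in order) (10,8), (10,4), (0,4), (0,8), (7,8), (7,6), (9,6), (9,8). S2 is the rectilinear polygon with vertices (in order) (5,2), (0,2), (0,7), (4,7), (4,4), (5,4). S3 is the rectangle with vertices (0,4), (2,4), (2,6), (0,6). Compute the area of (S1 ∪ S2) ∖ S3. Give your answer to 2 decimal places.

|S1 ∪ S2| = 46.
|(S1 ∪ S2) ∩ S3| = 4.
|(S1 ∪ S2) ∖ S3| = 46 − 4 = 42.00.

42.00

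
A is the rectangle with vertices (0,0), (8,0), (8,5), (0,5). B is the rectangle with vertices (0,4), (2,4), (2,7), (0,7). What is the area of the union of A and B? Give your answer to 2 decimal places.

44.00

By inclusion–exclusion:
Individual areas: |A| = 40, |B| = 6.
|A∩B|: x∈[0,2], y∈[4,5] → 2·1 = 2.
|A ∪ B| = 46 − 2 = 44.00.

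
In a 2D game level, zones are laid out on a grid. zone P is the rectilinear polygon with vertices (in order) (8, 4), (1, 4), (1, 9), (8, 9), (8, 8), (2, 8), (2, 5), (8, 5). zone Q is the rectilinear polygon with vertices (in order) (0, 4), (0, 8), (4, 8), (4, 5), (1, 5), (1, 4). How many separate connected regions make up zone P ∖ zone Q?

2

zone P ∖ zone Q splits into 2 disjoint pieces (area 7, area 7).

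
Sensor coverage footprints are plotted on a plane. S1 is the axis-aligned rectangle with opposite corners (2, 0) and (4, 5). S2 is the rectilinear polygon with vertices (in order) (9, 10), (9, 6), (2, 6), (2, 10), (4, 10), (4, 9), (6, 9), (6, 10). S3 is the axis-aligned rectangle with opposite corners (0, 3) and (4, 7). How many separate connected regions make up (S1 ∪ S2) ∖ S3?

(S1 ∪ S2) ∖ S3 splits into 2 disjoint pieces (area 6, area 24).

2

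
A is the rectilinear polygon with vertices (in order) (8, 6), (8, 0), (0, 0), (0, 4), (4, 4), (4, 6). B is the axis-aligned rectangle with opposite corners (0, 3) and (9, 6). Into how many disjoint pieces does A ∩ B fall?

1

A ∩ B is a single connected region.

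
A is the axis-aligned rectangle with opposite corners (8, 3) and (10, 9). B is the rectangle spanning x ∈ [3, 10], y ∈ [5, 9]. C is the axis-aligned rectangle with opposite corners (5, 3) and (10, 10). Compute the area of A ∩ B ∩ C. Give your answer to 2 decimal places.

8.00

The intersection is the polygon with vertices (8,5), (8,9), (10,9), (10,5).
By the shoelace formula its area is 8.00.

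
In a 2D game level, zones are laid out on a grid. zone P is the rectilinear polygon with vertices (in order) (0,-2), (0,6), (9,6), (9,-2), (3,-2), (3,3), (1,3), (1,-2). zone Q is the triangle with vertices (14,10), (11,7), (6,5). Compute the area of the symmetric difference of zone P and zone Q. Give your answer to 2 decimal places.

|zone P| = 62, |zone Q| = 4.5, |zone P∩zone Q| = 0.45.
|zone P △ zone Q| = |zone P| + |zone Q| − 2·|zone P∩zone Q| = 62 + 4.5 − 0.9 = 65.60.

65.60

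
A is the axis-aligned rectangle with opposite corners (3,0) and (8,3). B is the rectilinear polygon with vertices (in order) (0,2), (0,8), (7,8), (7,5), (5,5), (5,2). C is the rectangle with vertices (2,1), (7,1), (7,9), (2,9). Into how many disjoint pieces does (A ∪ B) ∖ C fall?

2

(A ∪ B) ∖ C splits into 2 disjoint pieces (area 7, area 12).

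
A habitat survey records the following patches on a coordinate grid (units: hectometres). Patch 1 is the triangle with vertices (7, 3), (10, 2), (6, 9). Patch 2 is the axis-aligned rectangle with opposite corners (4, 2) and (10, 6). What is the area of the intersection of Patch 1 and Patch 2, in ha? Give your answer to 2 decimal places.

6.68

The intersection is the polygon with vertices (7,3), (6.5,6), (7.714,6), (10,2).
By the shoelace formula its area is 6.68.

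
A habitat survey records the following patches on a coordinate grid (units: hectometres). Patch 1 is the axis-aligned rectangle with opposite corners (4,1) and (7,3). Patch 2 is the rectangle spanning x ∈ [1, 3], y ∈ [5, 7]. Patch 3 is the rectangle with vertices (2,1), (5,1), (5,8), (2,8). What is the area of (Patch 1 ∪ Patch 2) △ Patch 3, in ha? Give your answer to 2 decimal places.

23.00

|Patch 1 ∪ Patch 2| = 10.
|(Patch 1 ∪ Patch 2) ∩ Patch 3| = 4.
|(Patch 1 ∪ Patch 2) △ Patch 3| = 10 + 21 − 8 = 23.00.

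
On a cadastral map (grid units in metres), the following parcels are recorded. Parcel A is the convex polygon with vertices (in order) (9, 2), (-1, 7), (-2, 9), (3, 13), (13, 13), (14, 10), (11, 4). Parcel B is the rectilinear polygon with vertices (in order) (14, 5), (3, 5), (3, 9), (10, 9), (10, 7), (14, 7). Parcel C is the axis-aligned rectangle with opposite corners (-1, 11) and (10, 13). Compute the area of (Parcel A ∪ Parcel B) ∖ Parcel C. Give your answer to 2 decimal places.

104.00

|Parcel A ∪ Parcel B| = 120.5.
|(Parcel A ∪ Parcel B) ∩ Parcel C| = 16.5.
|(Parcel A ∪ Parcel B) ∖ Parcel C| = 120.5 − 16.5 = 104.00.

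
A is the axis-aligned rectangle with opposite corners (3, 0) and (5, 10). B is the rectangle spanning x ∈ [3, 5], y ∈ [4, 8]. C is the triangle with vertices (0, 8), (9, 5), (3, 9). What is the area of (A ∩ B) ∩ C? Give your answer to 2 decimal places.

The region (A ∩ B) ∩ C is the polygon with vertices (3,8), (4.5,8), (5,7.667), (5,6.333), (3,7).
By the shoelace formula its area is 2.58.

2.58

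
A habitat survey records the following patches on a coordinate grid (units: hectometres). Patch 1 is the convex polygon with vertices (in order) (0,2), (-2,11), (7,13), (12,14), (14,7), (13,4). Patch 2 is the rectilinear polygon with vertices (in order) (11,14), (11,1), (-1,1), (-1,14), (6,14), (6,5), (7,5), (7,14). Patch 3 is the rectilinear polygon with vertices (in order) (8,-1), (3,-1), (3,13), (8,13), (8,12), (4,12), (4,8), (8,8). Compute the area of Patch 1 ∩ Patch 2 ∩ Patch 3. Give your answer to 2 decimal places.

29.10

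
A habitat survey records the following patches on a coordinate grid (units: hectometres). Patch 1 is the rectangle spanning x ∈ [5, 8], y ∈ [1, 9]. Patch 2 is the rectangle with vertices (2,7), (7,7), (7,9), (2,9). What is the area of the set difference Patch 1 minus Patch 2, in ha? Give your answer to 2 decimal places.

20.00

|Patch 1∩Patch 2|: x∈[5,7], y∈[7,9] → 2·2 = 4.
|Patch 1| = 24.
|Patch 1 ∖ Patch 2| = |Patch 1| − |Patch 1∩Patch 2| = 24 − 4 = 20.00.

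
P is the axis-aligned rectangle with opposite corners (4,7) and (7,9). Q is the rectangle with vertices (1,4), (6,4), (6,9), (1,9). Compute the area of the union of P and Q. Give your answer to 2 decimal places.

27.00

By inclusion–exclusion:
Individual areas: |P| = 6, |Q| = 25.
|P∩Q|: x∈[4,6], y∈[7,9] → 2·2 = 4.
|P ∪ Q| = 31 − 4 = 27.00.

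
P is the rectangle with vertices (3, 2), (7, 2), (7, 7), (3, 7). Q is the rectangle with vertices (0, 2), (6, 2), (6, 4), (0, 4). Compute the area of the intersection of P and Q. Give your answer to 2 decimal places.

|P∩Q|: x∈[3,6], y∈[2,4] → 3·2 = 6.

6.00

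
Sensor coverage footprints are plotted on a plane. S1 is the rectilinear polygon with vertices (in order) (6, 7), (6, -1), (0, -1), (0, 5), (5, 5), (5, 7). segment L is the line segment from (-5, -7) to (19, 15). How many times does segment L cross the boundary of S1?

2

The segment meets the boundary at (6,3.083), (1.545,-1).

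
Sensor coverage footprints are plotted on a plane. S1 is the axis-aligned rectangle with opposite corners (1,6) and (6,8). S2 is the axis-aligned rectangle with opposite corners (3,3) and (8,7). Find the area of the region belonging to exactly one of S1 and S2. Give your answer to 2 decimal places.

24.00

|S1∩S2|: x∈[3,6], y∈[6,7] → 3·1 = 3.
|S1 △ S2| = |S1| + |S2| − 2·|S1∩S2| = 10 + 20 − 6 = 24.00.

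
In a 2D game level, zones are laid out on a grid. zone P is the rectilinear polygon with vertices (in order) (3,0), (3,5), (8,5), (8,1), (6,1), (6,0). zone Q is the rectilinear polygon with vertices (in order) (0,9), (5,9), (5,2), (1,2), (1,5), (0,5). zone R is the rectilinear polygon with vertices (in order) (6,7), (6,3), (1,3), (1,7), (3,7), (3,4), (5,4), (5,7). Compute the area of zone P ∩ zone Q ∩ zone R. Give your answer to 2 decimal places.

2.00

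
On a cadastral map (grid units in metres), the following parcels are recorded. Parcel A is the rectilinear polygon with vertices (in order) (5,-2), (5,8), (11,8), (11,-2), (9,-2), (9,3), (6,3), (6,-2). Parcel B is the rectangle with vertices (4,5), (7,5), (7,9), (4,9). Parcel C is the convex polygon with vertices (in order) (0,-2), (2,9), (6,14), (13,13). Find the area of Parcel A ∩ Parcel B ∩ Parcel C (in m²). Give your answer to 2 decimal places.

The intersection is the polygon with vertices (7,8), (7,6.077), (6.067,5), (5,5), (5,8).
By the shoelace formula its area is 5.50.

5.50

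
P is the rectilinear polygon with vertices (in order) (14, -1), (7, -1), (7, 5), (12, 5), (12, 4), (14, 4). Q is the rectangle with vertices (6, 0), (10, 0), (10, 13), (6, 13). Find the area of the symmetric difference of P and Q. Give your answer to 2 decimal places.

62.00

|P| = 40, |Q| = 52, |P∩Q| = 15.
|P △ Q| = |P| + |Q| − 2·|P∩Q| = 40 + 52 − 30 = 62.00.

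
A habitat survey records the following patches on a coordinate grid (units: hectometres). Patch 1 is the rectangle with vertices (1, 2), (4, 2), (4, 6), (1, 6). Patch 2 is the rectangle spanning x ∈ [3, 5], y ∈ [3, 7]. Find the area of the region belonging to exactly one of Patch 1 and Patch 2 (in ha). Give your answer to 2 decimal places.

14.00

|Patch 1∩Patch 2|: x∈[3,4], y∈[3,6] → 1·3 = 3.
|Patch 1 △ Patch 2| = |Patch 1| + |Patch 2| − 2·|Patch 1∩Patch 2| = 12 + 8 − 6 = 14.00.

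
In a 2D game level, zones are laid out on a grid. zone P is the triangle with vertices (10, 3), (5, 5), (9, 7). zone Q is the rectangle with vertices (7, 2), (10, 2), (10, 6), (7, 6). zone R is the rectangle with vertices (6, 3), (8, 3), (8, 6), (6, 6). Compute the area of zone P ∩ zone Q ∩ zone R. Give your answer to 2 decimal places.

2.00

The intersection is the polygon with vertices (7,6), (8,6), (8,3.8), (7,4.2).
By the shoelace formula its area is 2.00.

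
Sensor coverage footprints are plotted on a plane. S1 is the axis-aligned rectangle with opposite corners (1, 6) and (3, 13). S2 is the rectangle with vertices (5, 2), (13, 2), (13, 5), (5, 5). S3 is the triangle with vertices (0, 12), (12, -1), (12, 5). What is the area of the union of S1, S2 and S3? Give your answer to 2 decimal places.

By inclusion–exclusion:
Individual areas: |S1| = 14, |S2| = 24, |S3| = 36.
|S1∩S2| = 0 (no overlap).
|S1∩S3| = 2.
|S2∩S3| = 12.4615.
|S1∩S2∩S3| = 0.
|S1 ∪ S2 ∪ S3| = 74 − 14.4615 + 0 = 59.54.

59.54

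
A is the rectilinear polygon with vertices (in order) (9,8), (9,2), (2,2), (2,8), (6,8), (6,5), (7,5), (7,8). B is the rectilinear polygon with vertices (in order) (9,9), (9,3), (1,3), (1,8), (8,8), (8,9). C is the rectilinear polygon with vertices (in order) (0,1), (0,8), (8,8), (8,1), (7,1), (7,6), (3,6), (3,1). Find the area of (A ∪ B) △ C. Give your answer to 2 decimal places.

|A ∪ B| = 48.
|(A ∪ B) ∩ C| = 25.
|(A ∪ B) △ C| = 48 + 36 − 50 = 34.00.

34.00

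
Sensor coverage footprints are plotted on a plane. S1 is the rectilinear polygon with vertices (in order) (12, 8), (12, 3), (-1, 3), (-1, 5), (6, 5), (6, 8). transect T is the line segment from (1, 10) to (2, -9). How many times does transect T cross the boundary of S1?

The segment meets the boundary at (1.368,3), (1.263,5).

2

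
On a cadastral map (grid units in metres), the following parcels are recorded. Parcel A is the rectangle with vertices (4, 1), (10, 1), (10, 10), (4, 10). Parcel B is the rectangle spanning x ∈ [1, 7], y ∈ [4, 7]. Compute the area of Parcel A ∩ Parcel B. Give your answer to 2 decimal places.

9.00

|Parcel A∩Parcel B|: x∈[4,7], y∈[4,7] → 3·3 = 9.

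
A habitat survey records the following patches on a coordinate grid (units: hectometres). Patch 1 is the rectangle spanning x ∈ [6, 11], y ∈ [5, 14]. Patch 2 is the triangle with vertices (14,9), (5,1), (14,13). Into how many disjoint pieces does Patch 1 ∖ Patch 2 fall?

2

Patch 1 ∖ Patch 2 splits into 2 disjoint pieces (area 1, area 39).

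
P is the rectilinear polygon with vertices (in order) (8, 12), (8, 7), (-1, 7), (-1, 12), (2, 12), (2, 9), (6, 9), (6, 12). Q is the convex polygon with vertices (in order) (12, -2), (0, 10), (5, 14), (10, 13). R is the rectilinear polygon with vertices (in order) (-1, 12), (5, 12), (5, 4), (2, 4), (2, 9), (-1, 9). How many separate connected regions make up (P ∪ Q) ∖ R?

(P ∪ Q) ∖ R splits into 2 disjoint pieces (area 6, area 70.5).

2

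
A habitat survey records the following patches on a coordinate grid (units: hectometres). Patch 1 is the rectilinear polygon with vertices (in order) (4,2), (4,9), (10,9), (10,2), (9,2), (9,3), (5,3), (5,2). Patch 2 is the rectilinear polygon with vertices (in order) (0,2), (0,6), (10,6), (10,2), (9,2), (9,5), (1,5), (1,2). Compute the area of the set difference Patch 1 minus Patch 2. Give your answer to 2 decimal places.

29.00

|Patch 1| = 38, |Patch 1∩Patch 2| = 9.
|Patch 1 ∖ Patch 2| = |Patch 1| − |Patch 1∩Patch 2| = 38 − 9 = 29.00.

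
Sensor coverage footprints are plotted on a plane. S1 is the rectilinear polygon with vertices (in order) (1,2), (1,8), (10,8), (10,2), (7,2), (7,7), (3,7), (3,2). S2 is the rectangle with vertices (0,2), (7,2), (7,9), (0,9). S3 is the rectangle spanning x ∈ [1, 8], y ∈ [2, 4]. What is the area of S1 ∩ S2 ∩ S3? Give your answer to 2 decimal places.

4.00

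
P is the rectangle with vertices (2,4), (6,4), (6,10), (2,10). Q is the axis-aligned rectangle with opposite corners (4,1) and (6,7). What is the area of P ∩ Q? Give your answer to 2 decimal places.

6.00

|P∩Q|: x∈[4,6], y∈[4,7] → 2·3 = 6.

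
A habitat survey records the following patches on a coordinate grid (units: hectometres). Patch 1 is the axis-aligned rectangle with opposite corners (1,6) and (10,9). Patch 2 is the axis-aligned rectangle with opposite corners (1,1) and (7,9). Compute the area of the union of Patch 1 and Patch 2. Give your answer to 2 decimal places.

By inclusion–exclusion:
Individual areas: |Patch 1| = 27, |Patch 2| = 48.
|Patch 1∩Patch 2|: x∈[1,7], y∈[6,9] → 6·3 = 18.
|Patch 1 ∪ Patch 2| = 75 − 18 = 57.00.

57.00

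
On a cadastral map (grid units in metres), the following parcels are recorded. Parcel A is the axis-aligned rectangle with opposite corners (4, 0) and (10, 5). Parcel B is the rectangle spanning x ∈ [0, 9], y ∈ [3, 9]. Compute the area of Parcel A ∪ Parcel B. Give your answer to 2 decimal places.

By inclusion–exclusion:
Individual areas: |Parcel A| = 30, |Parcel B| = 54.
|Parcel A∩Parcel B|: x∈[4,9], y∈[3,5] → 5·2 = 10.
|Parcel A ∪ Parcel B| = 84 − 10 = 74.00.

74.00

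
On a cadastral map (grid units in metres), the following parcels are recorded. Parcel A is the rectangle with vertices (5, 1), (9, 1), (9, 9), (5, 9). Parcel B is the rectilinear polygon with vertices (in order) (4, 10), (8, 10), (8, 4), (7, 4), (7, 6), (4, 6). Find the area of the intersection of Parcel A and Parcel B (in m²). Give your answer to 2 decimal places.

11.00

The intersection is the polygon with vertices (5,9), (8,9), (8,4), (7,4), (7,6), (5,6).
By the shoelace formula its area is 11.00.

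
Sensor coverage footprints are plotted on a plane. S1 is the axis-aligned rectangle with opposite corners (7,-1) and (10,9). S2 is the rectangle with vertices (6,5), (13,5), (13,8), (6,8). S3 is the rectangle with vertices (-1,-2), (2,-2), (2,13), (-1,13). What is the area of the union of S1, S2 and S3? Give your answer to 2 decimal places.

By inclusion–exclusion:
Individual areas: |S1| = 30, |S2| = 21, |S3| = 45.
|S1∩S2|: x∈[7,10], y∈[5,8] → 3·3 = 9.
|S1∩S3| = 0 (no overlap).
|S2∩S3| = 0 (no overlap).
|S1∩S2∩S3| = 0.
|S1 ∪ S2 ∪ S3| = 96 − 9 + 0 = 87.00.

87.00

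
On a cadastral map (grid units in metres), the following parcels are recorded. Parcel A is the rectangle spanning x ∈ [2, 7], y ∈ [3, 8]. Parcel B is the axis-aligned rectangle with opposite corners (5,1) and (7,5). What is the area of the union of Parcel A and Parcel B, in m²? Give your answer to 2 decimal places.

By inclusion–exclusion:
Individual areas: |Parcel A| = 25, |Parcel B| = 8.
|Parcel A∩Parcel B|: x∈[5,7], y∈[3,5] → 2·2 = 4.
|Parcel A ∪ Parcel B| = 33 − 4 = 29.00.

29.00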